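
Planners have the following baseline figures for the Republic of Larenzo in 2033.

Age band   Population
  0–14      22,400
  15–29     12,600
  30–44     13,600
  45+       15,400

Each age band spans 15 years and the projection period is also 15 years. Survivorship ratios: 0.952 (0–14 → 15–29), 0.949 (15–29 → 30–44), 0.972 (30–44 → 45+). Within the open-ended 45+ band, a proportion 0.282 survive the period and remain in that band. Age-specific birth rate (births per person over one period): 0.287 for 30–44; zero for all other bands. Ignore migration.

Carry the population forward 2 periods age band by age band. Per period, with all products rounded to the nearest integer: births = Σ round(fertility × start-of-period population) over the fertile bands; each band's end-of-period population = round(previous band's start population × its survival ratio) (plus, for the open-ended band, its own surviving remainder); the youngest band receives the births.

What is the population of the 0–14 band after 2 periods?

3432

Period 1:
Births: 13600 × 0.287 = 3903
15–29: 22400 × 0.952 = 21325
30–44: 12600 × 0.949 = 11957
45+: 13600 × 0.972 + 15400 × 0.282 = 13219 + 4343 = 17562
→ [3903, 21325, 11957, 17562]
Period 2:
Births: 11957 × 0.287 = 3432
15–29: 3903 × 0.952 = 3716
30–44: 21325 × 0.949 = 20237
45+: 11957 × 0.972 + 17562 × 0.282 = 11622 + 4952 = 16574
→ [3432, 3716, 20237, 16574]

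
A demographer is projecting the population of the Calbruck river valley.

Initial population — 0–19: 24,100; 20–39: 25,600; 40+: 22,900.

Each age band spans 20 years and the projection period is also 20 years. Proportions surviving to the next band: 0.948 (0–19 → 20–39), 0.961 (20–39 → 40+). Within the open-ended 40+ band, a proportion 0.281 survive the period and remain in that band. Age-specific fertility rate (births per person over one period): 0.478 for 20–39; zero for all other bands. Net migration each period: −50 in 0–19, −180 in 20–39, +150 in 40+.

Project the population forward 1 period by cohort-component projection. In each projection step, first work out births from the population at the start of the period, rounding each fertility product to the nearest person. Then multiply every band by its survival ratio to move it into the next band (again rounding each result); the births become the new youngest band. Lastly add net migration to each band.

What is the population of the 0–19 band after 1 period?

12187

Call the groups 1 to 3, youngest first.
Period 1.
Births: 25600 × 0.478 = 12237
Group 2: 24100 × 0.948 = 22847
Group 3: 25600 × 0.961 + 22900 × 0.281 = 24602 + 6435 = 31037
Net migration: Group 1 − 50 → 12187; Group 2 − 180 → 22667; Group 3 + 150 → 31187
End of period: [12187, 22667, 31187]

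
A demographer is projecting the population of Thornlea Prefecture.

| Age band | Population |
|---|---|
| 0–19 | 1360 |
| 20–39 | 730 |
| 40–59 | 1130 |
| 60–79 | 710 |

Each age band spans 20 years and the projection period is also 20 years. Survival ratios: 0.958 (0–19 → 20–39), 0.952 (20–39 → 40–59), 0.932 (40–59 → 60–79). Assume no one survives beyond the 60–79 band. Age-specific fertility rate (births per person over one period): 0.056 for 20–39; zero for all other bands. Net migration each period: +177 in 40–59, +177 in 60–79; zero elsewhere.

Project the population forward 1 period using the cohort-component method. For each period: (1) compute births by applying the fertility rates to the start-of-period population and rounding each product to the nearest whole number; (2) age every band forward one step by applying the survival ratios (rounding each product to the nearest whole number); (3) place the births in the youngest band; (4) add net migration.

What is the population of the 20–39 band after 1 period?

[period 1]
Births: 730 × 0.056 = 41
20–39: 1360 × 0.958 = 1303
40–59: 730 × 0.952 = 695
60–79: 1130 × 0.932 = 1053
Net migration: 40–59 + 177 → 872; 60–79 + 177 → 1230
Giving 41 / 1303 / 872 / 1230.

1303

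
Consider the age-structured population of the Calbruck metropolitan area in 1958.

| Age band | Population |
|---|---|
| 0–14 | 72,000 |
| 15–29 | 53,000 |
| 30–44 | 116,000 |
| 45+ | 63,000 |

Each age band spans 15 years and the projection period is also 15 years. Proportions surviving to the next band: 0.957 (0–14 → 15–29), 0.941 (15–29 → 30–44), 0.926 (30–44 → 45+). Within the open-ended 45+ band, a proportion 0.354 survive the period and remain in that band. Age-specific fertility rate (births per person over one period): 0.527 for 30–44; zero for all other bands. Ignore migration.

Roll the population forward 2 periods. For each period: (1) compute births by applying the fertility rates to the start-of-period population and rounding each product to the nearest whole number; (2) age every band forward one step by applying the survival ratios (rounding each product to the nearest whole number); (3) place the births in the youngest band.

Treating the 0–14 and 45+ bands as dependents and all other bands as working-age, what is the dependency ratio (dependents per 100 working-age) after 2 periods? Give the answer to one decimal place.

96.0

[period 1]
Births: 116000 * 0.527 = 61132
15–29: 72000 * 0.957 = 68904
30–44: 53000 * 0.941 = 49873
45+: 116000 * 0.926 + 63000 * 0.354 = 107416 + 22302 = 129718
Giving 61132 / 68904 / 49873 / 129718.
[period 2]
Births: 49873 * 0.527 = 26283
15–29: 61132 * 0.957 = 58503
30–44: 68904 * 0.941 = 64839
45+: 49873 * 0.926 + 129718 * 0.354 = 46182 + 45920 = 92102
Giving 26283 / 58503 / 64839 / 92102.
Dependents (band 0–14 + band 45+) = 26283 + 92102 = 118385; working-age = 123342; ratio = 118385/123342 × 100 = 96.0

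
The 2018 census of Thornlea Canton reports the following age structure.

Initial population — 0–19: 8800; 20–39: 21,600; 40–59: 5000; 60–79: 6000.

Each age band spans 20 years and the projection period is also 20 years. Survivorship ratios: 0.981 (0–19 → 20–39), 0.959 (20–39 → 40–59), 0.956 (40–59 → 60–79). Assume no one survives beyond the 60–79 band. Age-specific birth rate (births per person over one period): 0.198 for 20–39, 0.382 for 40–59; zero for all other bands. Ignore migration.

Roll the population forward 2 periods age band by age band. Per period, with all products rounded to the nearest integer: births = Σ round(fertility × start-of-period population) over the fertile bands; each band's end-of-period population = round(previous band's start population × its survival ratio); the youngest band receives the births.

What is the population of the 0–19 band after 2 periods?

(Groups numbered youngest = 1 to oldest = 4.)
Period 1.
Births: 21600 × 0.198 = 4277 ; 5000 × 0.382 = 1910 ⇒ total 6187
Group 2: 8800 × 0.981 = 8633
Group 3: 21600 × 0.959 = 20714
Group 4: 5000 × 0.956 = 4780
→ [6187, 8633, 20714, 4780]
Period 2.
Births: 8633 × 0.198 = 1709 ; 20714 × 0.382 = 7913 ⇒ total 9622
Group 2: 6187 × 0.981 = 6069
Group 3: 8633 × 0.959 = 8279
Group 4: 20714 × 0.956 = 19803
→ [9622, 6069, 8279, 19803]

9622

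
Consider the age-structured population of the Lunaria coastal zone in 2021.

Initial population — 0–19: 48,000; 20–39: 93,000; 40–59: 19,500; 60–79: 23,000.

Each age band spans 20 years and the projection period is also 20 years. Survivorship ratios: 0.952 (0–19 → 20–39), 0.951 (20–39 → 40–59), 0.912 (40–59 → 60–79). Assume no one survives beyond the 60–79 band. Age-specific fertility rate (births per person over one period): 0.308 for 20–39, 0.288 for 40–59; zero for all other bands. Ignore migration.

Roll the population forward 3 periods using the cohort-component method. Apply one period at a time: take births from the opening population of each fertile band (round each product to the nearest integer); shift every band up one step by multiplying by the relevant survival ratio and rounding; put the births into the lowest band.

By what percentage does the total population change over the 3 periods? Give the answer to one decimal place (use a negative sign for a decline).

-28.7

(Groups numbered youngest = 1 to oldest = 4.)
After projecting period 1:
Births: 93000 × 0.308 = 28644, 19500 × 0.288 = 5616 → 34260
Group 2: 48000 × 0.952 = 45696
Group 3: 93000 × 0.951 = 88443
Group 4: 19500 × 0.912 = 17784
End of period: [34260, 45696, 88443, 17784]
After projecting period 2:
Births: 45696 × 0.308 = 14074, 88443 × 0.288 = 25472 → 39546
Group 2: 34260 × 0.952 = 32616
Group 3: 45696 × 0.951 = 43457
Group 4: 88443 × 0.912 = 80660
End of period: [39546, 32616, 43457, 80660]
After projecting period 3:
Births: 32616 × 0.308 = 10046, 43457 × 0.288 = 12516 → 22562
Group 2: 39546 × 0.952 = 37648
Group 3: 32616 × 0.951 = 31018
Group 4: 43457 × 0.912 = 39633
End of period: [22562, 37648, 31018, 39633]
Total: 183500 → 130861; change = -52639; percentage change = -28.7%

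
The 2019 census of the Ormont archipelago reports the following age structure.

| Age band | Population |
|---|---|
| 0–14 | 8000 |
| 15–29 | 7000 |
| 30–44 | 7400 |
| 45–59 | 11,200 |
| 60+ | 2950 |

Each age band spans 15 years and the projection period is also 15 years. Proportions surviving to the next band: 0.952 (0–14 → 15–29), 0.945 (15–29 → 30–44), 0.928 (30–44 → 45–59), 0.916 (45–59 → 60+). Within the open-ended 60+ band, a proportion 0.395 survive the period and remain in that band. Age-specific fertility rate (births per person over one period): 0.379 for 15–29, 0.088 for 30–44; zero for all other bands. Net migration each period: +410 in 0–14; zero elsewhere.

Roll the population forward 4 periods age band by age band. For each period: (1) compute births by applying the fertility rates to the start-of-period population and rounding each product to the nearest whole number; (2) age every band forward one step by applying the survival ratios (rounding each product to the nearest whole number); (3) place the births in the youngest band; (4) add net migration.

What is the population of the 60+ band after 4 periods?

Period 1:
Births: 7000 * 0.379 = 2653  |  7400 * 0.088 = 651 ⇒ total 3304
15–29: 8000 * 0.952 = 7616
30–44: 7000 * 0.945 = 6615
45–59: 7400 * 0.928 = 6867
60+: 11200 * 0.916 + 2950 * 0.395 = 10259 + 1165 = 11424
Net migration: 0–14 + 410 → 3714
Giving 3714 / 7616 / 6615 / 6867 / 11424.
Period 2:
Births: 7616 * 0.379 = 2886  |  6615 * 0.088 = 582 ⇒ total 3468
15–29: 3714 * 0.952 = 3536
30–44: 7616 * 0.945 = 7197
45–59: 6615 * 0.928 = 6139
60+: 6867 * 0.916 + 11424 * 0.395 = 6290 + 4512 = 10802
Net migration: 0–14 + 410 → 3878
Giving 3878 / 3536 / 7197 / 6139 / 10802.
Period 3:
Births: 3536 * 0.379 = 1340  |  7197 * 0.088 = 633 ⇒ total 1973
15–29: 3878 * 0.952 = 3692
30–44: 3536 * 0.945 = 3342
45–59: 7197 * 0.928 = 6679
60+: 6139 * 0.916 + 10802 * 0.395 = 5623 + 4267 = 9890
Net migration: 0–14 + 410 → 2383
Giving 2383 / 3692 / 3342 / 6679 / 9890.
Period 4:
Births: 3692 * 0.379 = 1399  |  3342 * 0.088 = 294 ⇒ total 1693
15–29: 2383 * 0.952 = 2269
30–44: 3692 * 0.945 = 3489
45–59: 3342 * 0.928 = 3101
60+: 6679 * 0.916 + 9890 * 0.395 = 6118 + 3907 = 10025
Net migration: 0–14 + 410 → 2103
Giving 2103 / 2269 / 3489 / 3101 / 10025.

10025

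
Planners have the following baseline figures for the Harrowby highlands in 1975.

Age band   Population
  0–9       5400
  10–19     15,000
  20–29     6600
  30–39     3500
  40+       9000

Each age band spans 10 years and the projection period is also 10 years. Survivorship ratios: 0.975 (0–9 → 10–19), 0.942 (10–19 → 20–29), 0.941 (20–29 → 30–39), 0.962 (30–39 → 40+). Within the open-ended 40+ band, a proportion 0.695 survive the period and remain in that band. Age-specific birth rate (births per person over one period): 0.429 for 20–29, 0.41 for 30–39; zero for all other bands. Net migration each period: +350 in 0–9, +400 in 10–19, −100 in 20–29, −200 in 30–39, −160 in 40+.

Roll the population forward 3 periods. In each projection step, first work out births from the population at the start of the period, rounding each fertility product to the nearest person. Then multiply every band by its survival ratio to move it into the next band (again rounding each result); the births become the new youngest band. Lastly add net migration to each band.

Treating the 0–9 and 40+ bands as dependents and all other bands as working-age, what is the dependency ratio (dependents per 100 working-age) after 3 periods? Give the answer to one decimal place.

Let band 1 be 0–9 through band 5 = 40+.
[period 1]
Births: 6600 × 0.429 = 2831  |  3500 × 0.41 = 1435 → total 4266
Band 2: 5400 × 0.975 = 5265
Band 3: 15000 × 0.942 = 14130
Band 4: 6600 × 0.941 = 6211
Band 5: 3500 × 0.962 + 9000 × 0.695 = 3367 + 6255 = 9622
Net migration: Band 1 + 350 → 4616; Band 2 + 400 → 5665; Band 3 − 100 → 14030; Band 4 − 200 → 6011; Band 5 − 160 → 9462
→ [4616, 5665, 14030, 6011, 9462]
[period 2]
Births: 14030 × 0.429 = 6019  |  6011 × 0.41 = 2465 → total 8484
Band 2: 4616 × 0.975 = 4501
Band 3: 5665 × 0.942 = 5336
Band 4: 14030 × 0.941 = 13202
Band 5: 6011 × 0.962 + 9462 × 0.695 = 5783 + 6576 = 12359
Net migration: Band 1 + 350 → 8834; Band 2 + 400 → 4901; Band 3 − 100 → 5236; Band 4 − 200 → 13002; Band 5 − 160 → 12199
→ [8834, 4901, 5236, 13002, 12199]
[period 3]
Births: 5236 × 0.429 = 2246  |  13002 × 0.41 = 5331 → total 7577
Band 2: 8834 × 0.975 = 8613
Band 3: 4901 × 0.942 = 4617
Band 4: 5236 × 0.941 = 4927
Band 5: 13002 × 0.962 + 12199 × 0.695 = 12508 + 8478 = 20986
Net migration: Band 1 + 350 → 7927; Band 2 + 400 → 9013; Band 3 − 100 → 4517; Band 4 − 200 → 4727; Band 5 − 160 → 20826
→ [7927, 9013, 4517, 4727, 20826]
Dependents (band 0–9 + band 40+) = 7927 + 20826 = 28753; working-age = 18257; ratio = 28753/18257 × 100 = 157.5

157.5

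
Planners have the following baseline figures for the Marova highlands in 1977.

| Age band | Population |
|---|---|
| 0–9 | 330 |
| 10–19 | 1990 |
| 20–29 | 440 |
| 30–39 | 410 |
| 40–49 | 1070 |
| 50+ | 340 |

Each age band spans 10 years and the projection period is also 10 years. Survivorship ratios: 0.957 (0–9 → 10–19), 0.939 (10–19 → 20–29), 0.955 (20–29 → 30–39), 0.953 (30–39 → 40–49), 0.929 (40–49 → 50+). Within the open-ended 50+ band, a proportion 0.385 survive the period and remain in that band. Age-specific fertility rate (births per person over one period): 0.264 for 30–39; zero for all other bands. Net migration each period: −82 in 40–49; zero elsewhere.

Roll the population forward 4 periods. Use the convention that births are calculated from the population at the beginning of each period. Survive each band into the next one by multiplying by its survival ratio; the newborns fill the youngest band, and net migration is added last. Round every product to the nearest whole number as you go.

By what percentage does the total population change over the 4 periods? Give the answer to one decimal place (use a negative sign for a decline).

-42.5

Call the bands 1 to 6, youngest first.
[period 1]
Births: 410 * 0.264 = 108
Band 2: 330 * 0.957 = 316
Band 3: 1990 * 0.939 = 1869
Band 4: 440 * 0.955 = 420
Band 5: 410 * 0.953 = 391
Band 6: 1070 * 0.929 + 340 * 0.385 = 994 + 131 = 1125
Net migration: Band 5 − 82 → 309
→ [108, 316, 1869, 420, 309, 1125]
[period 2]
Births: 420 * 0.264 = 111
Band 2: 108 * 0.957 = 103
Band 3: 316 * 0.939 = 297
Band 4: 1869 * 0.955 = 1785
Band 5: 420 * 0.953 = 400
Band 6: 309 * 0.929 + 1125 * 0.385 = 287 + 433 = 720
Net migration: Band 5 − 82 → 318
→ [111, 103, 297, 1785, 318, 720]
[period 3]
Births: 1785 * 0.264 = 471
Band 2: 111 * 0.957 = 106
Band 3: 103 * 0.939 = 97
Band 4: 297 * 0.955 = 284
Band 5: 1785 * 0.953 = 1701
Band 6: 318 * 0.929 + 720 * 0.385 = 295 + 277 = 572
Net migration: Band 5 − 82 → 1619
→ [471, 106, 97, 284, 1619, 572]
[period 4]
Births: 284 * 0.264 = 75
Band 2: 471 * 0.957 = 451
Band 3: 106 * 0.939 = 100
Band 4: 97 * 0.955 = 93
Band 5: 284 * 0.953 = 271
Band 6: 1619 * 0.929 + 572 * 0.385 = 1504 + 220 = 1724
Net migration: Band 5 − 82 → 189
→ [75, 451, 100, 93, 189, 1724]
Total: 4580 → 2632; change = -1948; percentage change = -42.5%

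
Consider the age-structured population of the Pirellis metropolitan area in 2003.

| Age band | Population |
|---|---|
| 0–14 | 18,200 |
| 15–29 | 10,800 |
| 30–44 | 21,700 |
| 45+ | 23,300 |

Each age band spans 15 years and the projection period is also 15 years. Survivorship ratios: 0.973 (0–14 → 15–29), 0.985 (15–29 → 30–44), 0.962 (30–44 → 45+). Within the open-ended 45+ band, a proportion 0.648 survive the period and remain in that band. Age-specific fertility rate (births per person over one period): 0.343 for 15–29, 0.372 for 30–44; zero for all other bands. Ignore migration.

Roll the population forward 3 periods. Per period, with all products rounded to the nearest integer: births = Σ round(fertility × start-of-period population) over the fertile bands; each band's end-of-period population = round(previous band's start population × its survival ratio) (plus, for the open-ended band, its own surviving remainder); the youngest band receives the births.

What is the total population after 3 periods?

Period 1:
Births: 10800 * 0.343 = 3704  |  21700 * 0.372 = 8072 → 11776
15–29: 18200 * 0.973 = 17709
30–44: 10800 * 0.985 = 10638
45+: 21700 * 0.962 + 23300 * 0.648 = 20875 + 15098 = 35973
→ [11776, 17709, 10638, 35973]
Period 2:
Births: 17709 * 0.343 = 6074  |  10638 * 0.372 = 3957 → 10031
15–29: 11776 * 0.973 = 11458
30–44: 17709 * 0.985 = 17443
45+: 10638 * 0.962 + 35973 * 0.648 = 10234 + 23311 = 33545
→ [10031, 11458, 17443, 33545]
Period 3:
Births: 11458 * 0.343 = 3930  |  17443 * 0.372 = 6489 → 10419
15–29: 10031 * 0.973 = 9760
30–44: 11458 * 0.985 = 11286
45+: 17443 * 0.962 + 33545 * 0.648 = 16780 + 21737 = 38517
→ [10419, 9760, 11286, 38517]
Total after period 3: 10419 + 9760 + 11286 + 38517 = 69982

69982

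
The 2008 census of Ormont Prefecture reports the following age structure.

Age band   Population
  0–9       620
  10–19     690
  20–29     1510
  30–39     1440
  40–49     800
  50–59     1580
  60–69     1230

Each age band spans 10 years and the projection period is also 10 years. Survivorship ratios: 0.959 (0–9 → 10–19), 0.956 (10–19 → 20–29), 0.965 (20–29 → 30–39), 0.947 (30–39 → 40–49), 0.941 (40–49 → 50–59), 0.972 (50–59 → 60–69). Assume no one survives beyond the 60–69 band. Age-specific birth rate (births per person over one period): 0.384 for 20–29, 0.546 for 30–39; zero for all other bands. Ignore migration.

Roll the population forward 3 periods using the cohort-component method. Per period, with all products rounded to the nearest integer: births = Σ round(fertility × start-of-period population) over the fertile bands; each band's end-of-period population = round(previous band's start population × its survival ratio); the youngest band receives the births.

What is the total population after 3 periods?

Numbering the groups 1..7 from youngest to oldest:
Period 1.
Births: 1510 * 0.384 = 580, 1440 * 0.546 = 786 → 1366
Group 2: 620 * 0.959 = 595
Group 3: 690 * 0.956 = 660
Group 4: 1510 * 0.965 = 1457
Group 5: 1440 * 0.947 = 1364
Group 6: 800 * 0.941 = 753
Group 7: 1580 * 0.972 = 1536
Population now: 0–9=1366, 10–19=595, 20–29=660, 30–39=1457, 40–49=1364, 50–59=753, 60–69=1536
Period 2.
Births: 660 * 0.384 = 253, 1457 * 0.546 = 796 → 1049
Group 2: 1366 * 0.959 = 1310
Group 3: 595 * 0.956 = 569
Group 4: 660 * 0.965 = 637
Group 5: 1457 * 0.947 = 1380
Group 6: 1364 * 0.941 = 1284
Group 7: 753 * 0.972 = 732
Population now: 0–9=1049, 10–19=1310, 20–29=569, 30–39=637, 40–49=1380, 50–59=1284, 60–69=732
Period 3.
Births: 569 * 0.384 = 218, 637 * 0.546 = 348 → 566
Group 2: 1049 * 0.959 = 1006
Group 3: 1310 * 0.956 = 1252
Group 4: 569 * 0.965 = 549
Group 5: 637 * 0.947 = 603
Group 6: 1380 * 0.941 = 1299
Group 7: 1284 * 0.972 = 1248
Population now: 0–9=566, 10–19=1006, 20–29=1252, 30–39=549, 40–49=603, 50–59=1299, 60–69=1248
Total after period 3: 566 + 1006 + 1252 + 549 + 603 + 1299 + 1248 = 6523

6523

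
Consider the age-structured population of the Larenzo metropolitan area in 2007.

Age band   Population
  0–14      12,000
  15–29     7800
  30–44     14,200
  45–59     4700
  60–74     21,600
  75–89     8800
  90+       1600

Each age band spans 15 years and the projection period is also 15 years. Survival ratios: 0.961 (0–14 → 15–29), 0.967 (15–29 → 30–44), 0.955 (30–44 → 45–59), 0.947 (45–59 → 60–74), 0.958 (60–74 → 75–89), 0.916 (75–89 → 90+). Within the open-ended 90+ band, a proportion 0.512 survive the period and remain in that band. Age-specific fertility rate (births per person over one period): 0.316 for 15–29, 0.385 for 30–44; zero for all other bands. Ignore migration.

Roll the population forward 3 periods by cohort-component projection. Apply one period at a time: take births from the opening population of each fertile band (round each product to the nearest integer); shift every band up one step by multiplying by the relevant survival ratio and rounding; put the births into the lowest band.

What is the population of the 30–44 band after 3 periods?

7371

Period 1:
Births: 7800 × 0.316 = 2465, 14200 × 0.385 = 5467 ⇒ total 7932
15–29: 12000 × 0.961 = 11532
30–44: 7800 × 0.967 = 7543
45–59: 14200 × 0.955 = 13561
60–74: 4700 × 0.947 = 4451
75–89: 21600 × 0.958 = 20693
90+: 8800 × 0.916 + 1600 × 0.512 = 8061 + 819 = 8880
Population now: 0–14=7932, 15–29=11532, 30–44=7543, 45–59=13561, 60–74=4451, 75–89=20693, 90+=8880
Period 2:
Births: 11532 × 0.316 = 3644, 7543 × 0.385 = 2904 ⇒ total 6548
15–29: 7932 × 0.961 = 7623
30–44: 11532 × 0.967 = 11151
45–59: 7543 × 0.955 = 7204
60–74: 13561 × 0.947 = 12842
75–89: 4451 × 0.958 = 4264
90+: 20693 × 0.916 + 8880 × 0.512 = 18955 + 4547 = 23502
Population now: 0–14=6548, 15–29=7623, 30–44=11151, 45–59=7204, 60–74=12842, 75–89=4264, 90+=23502
Period 3:
Births: 7623 × 0.316 = 2409, 11151 × 0.385 = 4293 ⇒ total 6702
15–29: 6548 × 0.961 = 6293
30–44: 7623 × 0.967 = 7371
45–59: 11151 × 0.955 = 10649
60–74: 7204 × 0.947 = 6822
75–89: 12842 × 0.958 = 12303
90+: 4264 × 0.916 + 23502 × 0.512 = 3906 + 12033 = 15939
Population now: 0–14=6702, 15–29=6293, 30–44=7371, 45–59=10649, 60–74=6822, 75–89=12303, 90+=15939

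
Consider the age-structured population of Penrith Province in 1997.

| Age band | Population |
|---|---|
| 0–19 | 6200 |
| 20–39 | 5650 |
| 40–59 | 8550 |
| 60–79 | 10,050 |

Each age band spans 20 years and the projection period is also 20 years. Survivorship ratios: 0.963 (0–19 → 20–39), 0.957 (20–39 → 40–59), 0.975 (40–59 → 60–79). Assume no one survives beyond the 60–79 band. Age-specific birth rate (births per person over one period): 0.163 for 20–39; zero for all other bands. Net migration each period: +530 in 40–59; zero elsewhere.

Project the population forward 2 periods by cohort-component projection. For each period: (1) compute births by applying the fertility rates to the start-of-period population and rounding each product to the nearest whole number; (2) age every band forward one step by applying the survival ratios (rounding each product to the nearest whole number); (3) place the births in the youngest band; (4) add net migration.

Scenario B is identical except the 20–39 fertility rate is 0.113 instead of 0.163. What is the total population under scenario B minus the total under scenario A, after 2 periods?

Period 1:
Births: 5650 × 0.163 = 921
20–39: 6200 × 0.963 = 5971
40–59: 5650 × 0.957 = 5407
60–79: 8550 × 0.975 = 8336
Net migration: 40–59 + 530 → 5937
→ [921, 5971, 5937, 8336]
Period 2:
Births: 5971 × 0.163 = 973
20–39: 921 × 0.963 = 887
40–59: 5971 × 0.957 = 5714
60–79: 5937 × 0.975 = 5789
Net migration: 40–59 + 530 → 6244
→ [973, 887, 6244, 5789]
Scenario A total after 2 periods: 13893
Scenario B projection —
Period 1:
Births: 5650 × 0.113 = 638
20–39: 6200 × 0.963 = 5971
40–59: 5650 × 0.957 = 5407
60–79: 8550 × 0.975 = 8336
Net migration: 40–59 + 530 → 5937
→ [638, 5971, 5937, 8336]
Period 2:
Births: 5971 × 0.113 = 675
20–39: 638 × 0.963 = 614
40–59: 5971 × 0.957 = 5714
60–79: 5937 × 0.975 = 5789
Net migration: 40–59 + 530 → 6244
→ [675, 614, 6244, 5789]
Scenario B total after 2 periods: 13322
Difference B − A = 13322 − 13893 = -571

-571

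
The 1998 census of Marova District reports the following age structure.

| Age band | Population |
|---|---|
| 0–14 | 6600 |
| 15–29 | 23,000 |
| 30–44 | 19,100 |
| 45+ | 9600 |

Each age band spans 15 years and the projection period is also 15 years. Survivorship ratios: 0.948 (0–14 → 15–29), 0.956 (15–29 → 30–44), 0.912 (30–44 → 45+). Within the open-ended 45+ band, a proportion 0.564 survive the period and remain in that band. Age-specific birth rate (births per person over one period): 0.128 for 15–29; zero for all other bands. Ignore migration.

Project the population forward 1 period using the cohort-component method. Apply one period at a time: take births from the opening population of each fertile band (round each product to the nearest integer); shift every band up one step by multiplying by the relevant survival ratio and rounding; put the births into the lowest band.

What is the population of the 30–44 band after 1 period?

Let band 1 be 0–14 through band 4 = 45+.
Period 1.
Births: 23000 × 0.128 = 2944
Band 2: 6600 × 0.948 = 6257
Band 3: 23000 × 0.956 = 21988
Band 4: 19100 × 0.912 + 9600 × 0.564 = 17419 + 5414 = 22833
→ [2944, 6257, 21988, 22833]

21988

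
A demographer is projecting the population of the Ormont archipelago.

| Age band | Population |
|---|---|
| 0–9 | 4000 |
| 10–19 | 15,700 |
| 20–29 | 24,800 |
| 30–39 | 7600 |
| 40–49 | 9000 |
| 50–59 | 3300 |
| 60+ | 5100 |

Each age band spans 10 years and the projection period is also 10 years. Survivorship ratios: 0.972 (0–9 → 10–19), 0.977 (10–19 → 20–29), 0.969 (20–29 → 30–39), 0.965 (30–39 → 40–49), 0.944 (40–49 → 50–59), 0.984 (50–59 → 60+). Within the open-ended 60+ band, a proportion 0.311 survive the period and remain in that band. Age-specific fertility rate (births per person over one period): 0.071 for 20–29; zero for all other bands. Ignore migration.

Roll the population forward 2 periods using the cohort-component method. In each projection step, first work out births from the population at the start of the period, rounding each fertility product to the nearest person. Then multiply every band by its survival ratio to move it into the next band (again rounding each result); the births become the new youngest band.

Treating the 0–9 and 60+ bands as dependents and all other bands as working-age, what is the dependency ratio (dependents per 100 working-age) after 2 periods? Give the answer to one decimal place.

(Bands numbered youngest = 1 to oldest = 7.)
— Period 1 —
Births: 24800 * 0.071 = 1761
Band 2: 4000 * 0.972 = 3888
Band 3: 15700 * 0.977 = 15339
Band 4: 24800 * 0.969 = 24031
Band 5: 7600 * 0.965 = 7334
Band 6: 9000 * 0.944 = 8496
Band 7: 3300 * 0.984 + 5100 * 0.311 = 3247 + 1586 = 4833
Population now: 0–9=1761, 10–19=3888, 20–29=15339, 30–39=24031, 40–49=7334, 50–59=8496, 60+=4833
— Period 2 —
Births: 15339 * 0.071 = 1089
Band 2: 1761 * 0.972 = 1712
Band 3: 3888 * 0.977 = 3799
Band 4: 15339 * 0.969 = 14863
Band 5: 24031 * 0.965 = 23190
Band 6: 7334 * 0.944 = 6923
Band 7: 8496 * 0.984 + 4833 * 0.311 = 8360 + 1503 = 9863
Population now: 0–9=1089, 10–19=1712, 20–29=3799, 30–39=14863, 40–49=23190, 50–59=6923, 60+=9863
Dependents (band 0–9 + band 60+) = 1089 + 9863 = 10952; working-age = 50487; ratio = 10952/50487 × 100 = 21.7

21.7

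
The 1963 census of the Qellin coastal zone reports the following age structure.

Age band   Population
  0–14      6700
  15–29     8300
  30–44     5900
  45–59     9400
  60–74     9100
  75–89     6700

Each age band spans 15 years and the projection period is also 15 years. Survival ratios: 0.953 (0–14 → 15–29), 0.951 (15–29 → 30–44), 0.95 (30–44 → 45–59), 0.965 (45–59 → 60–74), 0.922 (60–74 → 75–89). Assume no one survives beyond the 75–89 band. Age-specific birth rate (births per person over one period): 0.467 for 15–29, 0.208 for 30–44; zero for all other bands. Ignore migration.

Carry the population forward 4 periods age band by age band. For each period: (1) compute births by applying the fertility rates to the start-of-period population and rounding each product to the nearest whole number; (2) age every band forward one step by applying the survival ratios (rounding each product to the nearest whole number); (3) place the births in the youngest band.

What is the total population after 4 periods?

— Period 1 —
Births: 8300 * 0.467 = 3876 ; 5900 * 0.208 = 1227 ⇒ total 5103
15–29: 6700 * 0.953 = 6385
30–44: 8300 * 0.951 = 7893
45–59: 5900 * 0.95 = 5605
60–74: 9400 * 0.965 = 9071
75–89: 9100 * 0.922 = 8390
End of period: [5103, 6385, 7893, 5605, 9071, 8390]
— Period 2 —
Births: 6385 * 0.467 = 2982 ; 7893 * 0.208 = 1642 ⇒ total 4624
15–29: 5103 * 0.953 = 4863
30–44: 6385 * 0.951 = 6072
45–59: 7893 * 0.95 = 7498
60–74: 5605 * 0.965 = 5409
75–89: 9071 * 0.922 = 8363
End of period: [4624, 4863, 6072, 7498, 5409, 8363]
— Period 3 —
Births: 4863 * 0.467 = 2271 ; 6072 * 0.208 = 1263 ⇒ total 3534
15–29: 4624 * 0.953 = 4407
30–44: 4863 * 0.951 = 4625
45–59: 6072 * 0.95 = 5768
60–74: 7498 * 0.965 = 7236
75–89: 5409 * 0.922 = 4987
End of period: [3534, 4407, 4625, 5768, 7236, 4987]
— Period 4 —
Births: 4407 * 0.467 = 2058 ; 4625 * 0.208 = 962 ⇒ total 3020
15–29: 3534 * 0.953 = 3368
30–44: 4407 * 0.951 = 4191
45–59: 4625 * 0.95 = 4394
60–74: 5768 * 0.965 = 5566
75–89: 7236 * 0.922 = 6672
End of period: [3020, 3368, 4191, 4394, 5566, 6672]
Total after period 4: 3020 + 3368 + 4191 + 4394 + 5566 + 6672 = 27211

27211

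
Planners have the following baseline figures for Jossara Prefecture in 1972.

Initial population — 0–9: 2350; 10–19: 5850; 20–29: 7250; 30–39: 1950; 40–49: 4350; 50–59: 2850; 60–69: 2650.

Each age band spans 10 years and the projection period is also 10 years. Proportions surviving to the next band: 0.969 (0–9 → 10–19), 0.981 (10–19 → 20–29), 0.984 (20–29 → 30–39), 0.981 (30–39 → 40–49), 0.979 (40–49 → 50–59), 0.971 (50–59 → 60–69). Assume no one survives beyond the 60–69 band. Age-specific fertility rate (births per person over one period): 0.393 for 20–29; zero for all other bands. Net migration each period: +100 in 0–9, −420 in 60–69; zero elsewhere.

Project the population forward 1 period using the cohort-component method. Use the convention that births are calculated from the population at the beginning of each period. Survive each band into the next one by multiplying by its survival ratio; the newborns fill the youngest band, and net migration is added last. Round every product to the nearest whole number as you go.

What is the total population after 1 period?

Period 1:
Births: 7250 × 0.393 = 2849
10–19: 2350 × 0.969 = 2277
20–29: 5850 × 0.981 = 5739
30–39: 7250 × 0.984 = 7134
40–49: 1950 × 0.981 = 1913
50–59: 4350 × 0.979 = 4259
60–69: 2850 × 0.971 = 2767
Net migration: 0–9 + 100 → 2949; 60–69 − 420 → 2347
Population now: 0–9=2949, 10–19=2277, 20–29=5739, 30–39=7134, 40–49=1913, 50–59=4259, 60–69=2347
Total after period 1: 2949 + 2277 + 5739 + 7134 + 1913 + 4259 + 2347 = 26618

26618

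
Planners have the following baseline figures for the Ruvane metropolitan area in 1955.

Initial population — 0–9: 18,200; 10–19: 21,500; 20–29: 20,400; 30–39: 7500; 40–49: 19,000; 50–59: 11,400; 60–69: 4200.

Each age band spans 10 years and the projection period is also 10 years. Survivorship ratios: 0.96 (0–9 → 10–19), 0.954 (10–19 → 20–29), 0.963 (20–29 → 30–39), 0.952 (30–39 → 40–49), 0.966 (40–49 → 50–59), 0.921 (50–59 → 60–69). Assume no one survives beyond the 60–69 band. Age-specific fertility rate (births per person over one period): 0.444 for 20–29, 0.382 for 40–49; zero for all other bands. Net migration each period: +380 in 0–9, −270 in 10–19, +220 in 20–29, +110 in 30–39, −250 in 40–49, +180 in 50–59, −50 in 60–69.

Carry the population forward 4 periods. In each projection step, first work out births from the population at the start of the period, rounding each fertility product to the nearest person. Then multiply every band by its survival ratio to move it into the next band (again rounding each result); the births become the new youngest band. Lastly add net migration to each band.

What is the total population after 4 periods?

104423

Period 1:
Births: 20400 × 0.444 = 9058 ; 19000 × 0.382 = 7258 — total 16316
10–19: 18200 × 0.96 = 17472
20–29: 21500 × 0.954 = 20511
30–39: 20400 × 0.963 = 19645
40–49: 7500 × 0.952 = 7140
50–59: 19000 × 0.966 = 18354
60–69: 11400 × 0.921 = 10499
Net migration: 0–9 + 380 → 16696; 10–19 − 270 → 17202; 20–29 + 220 → 20731; 30–39 + 110 → 19755; 40–49 − 250 → 6890; 50–59 + 180 → 18534; 60–69 − 50 → 10449
Population now: 0–9=16696, 10–19=17202, 20–29=20731, 30–39=19755, 40–49=6890, 50–59=18534, 60–69=10449
Period 2:
Births: 20731 × 0.444 = 9205 ; 6890 × 0.382 = 2632 — total 11837
10–19: 16696 × 0.96 = 16028
20–29: 17202 × 0.954 = 16411
30–39: 20731 × 0.963 = 19964
40–49: 19755 × 0.952 = 18807
50–59: 6890 × 0.966 = 6656
60–69: 18534 × 0.921 = 17070
Net migration: 0–9 + 380 → 12217; 10–19 − 270 → 15758; 20–29 + 220 → 16631; 30–39 + 110 → 20074; 40–49 − 250 → 18557; 50–59 + 180 → 6836; 60–69 − 50 → 17020
Population now: 0–9=12217, 10–19=15758, 20–29=16631, 30–39=20074, 40–49=18557, 50–59=6836, 60–69=17020
Period 3:
Births: 16631 × 0.444 = 7384 ; 18557 × 0.382 = 7089 — total 14473
10–19: 12217 × 0.96 = 11728
20–29: 15758 × 0.954 = 15033
30–39: 16631 × 0.963 = 16016
40–49: 20074 × 0.952 = 19110
50–59: 18557 × 0.966 = 17926
60–69: 6836 × 0.921 = 6296
Net migration: 0–9 + 380 → 14853; 10–19 − 270 → 11458; 20–29 + 220 → 15253; 30–39 + 110 → 16126; 40–49 − 250 → 18860; 50–59 + 180 → 18106; 60–69 − 50 → 6246
Population now: 0–9=14853, 10–19=11458, 20–29=15253, 30–39=16126, 40–49=18860, 50–59=18106, 60–69=6246
Period 4:
Births: 15253 × 0.444 = 6772 ; 18860 × 0.382 = 7205 — total 13977
10–19: 14853 × 0.96 = 14259
20–29: 11458 × 0.954 = 10931
30–39: 15253 × 0.963 = 14689
40–49: 16126 × 0.952 = 15352
50–59: 18860 × 0.966 = 18219
60–69: 18106 × 0.921 = 16676
Net migration: 0–9 + 380 → 14357; 10–19 − 270 → 13989; 20–29 + 220 → 11151; 30–39 + 110 → 14799; 40–49 − 250 → 15102; 50–59 + 180 → 18399; 60–69 − 50 → 16626
Population now: 0–9=14357, 10–19=13989, 20–29=11151, 30–39=14799, 40–49=15102, 50–59=18399, 60–69=16626
Total after period 4: 14357 + 13989 + 11151 + 14799 + 15102 + 18399 + 16626 = 104423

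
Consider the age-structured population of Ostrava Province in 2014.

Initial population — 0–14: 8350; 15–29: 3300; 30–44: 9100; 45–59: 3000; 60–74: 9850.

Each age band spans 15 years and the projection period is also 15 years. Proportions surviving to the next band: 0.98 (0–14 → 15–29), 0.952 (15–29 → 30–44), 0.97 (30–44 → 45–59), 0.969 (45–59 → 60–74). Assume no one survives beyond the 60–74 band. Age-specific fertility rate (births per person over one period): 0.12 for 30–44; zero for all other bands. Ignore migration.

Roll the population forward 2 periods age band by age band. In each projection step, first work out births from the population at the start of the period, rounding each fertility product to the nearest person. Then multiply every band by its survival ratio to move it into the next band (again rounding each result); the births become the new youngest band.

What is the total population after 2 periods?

20838

Let band 1 be 0–14 through band 5 = 60–74.
— Period 1 —
Births: 9100 × 0.12 = 1092
Band 2: 8350 × 0.98 = 8183
Band 3: 3300 × 0.952 = 3142
Band 4: 9100 × 0.97 = 8827
Band 5: 3000 × 0.969 = 2907
Giving 1092 / 8183 / 3142 / 8827 / 2907.
— Period 2 —
Births: 3142 × 0.12 = 377
Band 2: 1092 × 0.98 = 1070
Band 3: 8183 × 0.952 = 7790
Band 4: 3142 × 0.97 = 3048
Band 5: 8827 × 0.969 = 8553
Giving 377 / 1070 / 7790 / 3048 / 8553.
Total after period 2: 377 + 1070 + 7790 + 3048 + 8553 = 20838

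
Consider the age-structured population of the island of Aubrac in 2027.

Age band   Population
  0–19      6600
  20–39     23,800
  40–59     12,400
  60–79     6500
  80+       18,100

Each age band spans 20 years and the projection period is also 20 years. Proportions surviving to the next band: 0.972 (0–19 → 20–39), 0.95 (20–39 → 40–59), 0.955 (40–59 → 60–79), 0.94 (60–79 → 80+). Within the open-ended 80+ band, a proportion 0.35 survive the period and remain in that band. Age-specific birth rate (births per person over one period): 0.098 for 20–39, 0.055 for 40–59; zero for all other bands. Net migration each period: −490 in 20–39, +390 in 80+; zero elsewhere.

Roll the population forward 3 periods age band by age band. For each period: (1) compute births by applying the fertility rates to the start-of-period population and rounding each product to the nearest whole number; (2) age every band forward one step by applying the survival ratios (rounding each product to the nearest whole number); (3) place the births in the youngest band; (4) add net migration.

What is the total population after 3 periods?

[period 1]
Births: 23800 × 0.098 = 2332 ; 12400 × 0.055 = 682 → 3014
20–39: 6600 × 0.972 = 6415
40–59: 23800 × 0.95 = 22610
60–79: 12400 × 0.955 = 11842
80+: 6500 × 0.94 + 18100 × 0.35 = 6110 + 6335 = 12445
Net migration: 20–39 − 490 → 5925; 80+ + 390 → 12835
Giving 3014 / 5925 / 22610 / 11842 / 12835.
[period 2]
Births: 5925 × 0.098 = 581 ; 22610 × 0.055 = 1244 → 1825
20–39: 3014 × 0.972 = 2930
40–59: 5925 × 0.95 = 5629
60–79: 22610 × 0.955 = 21593
80+: 11842 × 0.94 + 12835 × 0.35 = 11131 + 4492 = 15623
Net migration: 20–39 − 490 → 2440; 80+ + 390 → 16013
Giving 1825 / 2440 / 5629 / 21593 / 16013.
[period 3]
Births: 2440 × 0.098 = 239 ; 5629 × 0.055 = 310 → 549
20–39: 1825 × 0.972 = 1774
40–59: 2440 × 0.95 = 2318
60–79: 5629 × 0.955 = 5376
80+: 21593 × 0.94 + 16013 × 0.35 = 20297 + 5605 = 25902
Net migration: 20–39 − 490 → 1284; 80+ + 390 → 26292
Giving 549 / 1284 / 2318 / 5376 / 26292.
Total after period 3: 549 + 1284 + 2318 + 5376 + 26292 = 35819

35819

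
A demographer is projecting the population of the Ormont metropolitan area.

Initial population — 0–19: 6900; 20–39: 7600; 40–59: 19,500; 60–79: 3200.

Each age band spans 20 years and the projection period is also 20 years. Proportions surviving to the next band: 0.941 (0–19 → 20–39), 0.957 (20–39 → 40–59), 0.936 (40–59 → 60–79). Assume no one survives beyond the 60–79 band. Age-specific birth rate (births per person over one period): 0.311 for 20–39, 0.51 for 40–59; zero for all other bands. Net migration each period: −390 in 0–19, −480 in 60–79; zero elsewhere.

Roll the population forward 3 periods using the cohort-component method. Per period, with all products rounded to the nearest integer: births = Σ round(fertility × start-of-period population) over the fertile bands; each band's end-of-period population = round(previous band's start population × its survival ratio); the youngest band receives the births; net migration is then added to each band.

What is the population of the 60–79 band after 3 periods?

[period 1]
Births: 7600 × 0.311 = 2364  |  19500 × 0.51 = 9945 → total 12309
20–39: 6900 × 0.941 = 6493
40–59: 7600 × 0.957 = 7273
60–79: 19500 × 0.936 = 18252
Net migration: 0–19 − 390 → 11919; 60–79 − 480 → 17772
End of period: [11919, 6493, 7273, 17772]
[period 2]
Births: 6493 × 0.311 = 2019  |  7273 × 0.51 = 3709 → total 5728
20–39: 11919 × 0.941 = 11216
40–59: 6493 × 0.957 = 6214
60–79: 7273 × 0.936 = 6808
Net migration: 0–19 − 390 → 5338; 60–79 − 480 → 6328
End of period: [5338, 11216, 6214, 6328]
[period 3]
Births: 11216 × 0.311 = 3488  |  6214 × 0.51 = 3169 → total 6657
20–39: 5338 × 0.941 = 5023
40–59: 11216 × 0.957 = 10734
60–79: 6214 × 0.936 = 5816
Net migration: 0–19 − 390 → 6267; 60–79 − 480 → 5336
End of period: [6267, 5023, 10734, 5336]

5336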